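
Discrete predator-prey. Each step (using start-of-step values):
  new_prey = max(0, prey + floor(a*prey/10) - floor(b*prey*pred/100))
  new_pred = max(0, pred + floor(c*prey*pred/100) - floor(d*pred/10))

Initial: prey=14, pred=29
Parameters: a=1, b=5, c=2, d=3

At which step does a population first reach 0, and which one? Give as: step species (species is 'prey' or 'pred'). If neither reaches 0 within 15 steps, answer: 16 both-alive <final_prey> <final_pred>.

Answer: 1 prey

Derivation:
Step 1: prey: 14+1-20=0; pred: 29+8-8=29
First extinction: prey at step 1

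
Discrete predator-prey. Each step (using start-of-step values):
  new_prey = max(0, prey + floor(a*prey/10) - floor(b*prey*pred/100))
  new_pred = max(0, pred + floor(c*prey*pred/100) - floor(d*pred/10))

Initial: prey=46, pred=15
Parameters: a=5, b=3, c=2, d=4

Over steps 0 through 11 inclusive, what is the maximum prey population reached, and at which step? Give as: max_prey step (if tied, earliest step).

Answer: 49 1

Derivation:
Step 1: prey: 46+23-20=49; pred: 15+13-6=22
Step 2: prey: 49+24-32=41; pred: 22+21-8=35
Step 3: prey: 41+20-43=18; pred: 35+28-14=49
Step 4: prey: 18+9-26=1; pred: 49+17-19=47
Step 5: prey: 1+0-1=0; pred: 47+0-18=29
Step 6: prey: 0+0-0=0; pred: 29+0-11=18
Step 7: prey: 0+0-0=0; pred: 18+0-7=11
Step 8: prey: 0+0-0=0; pred: 11+0-4=7
Step 9: prey: 0+0-0=0; pred: 7+0-2=5
Step 10: prey: 0+0-0=0; pred: 5+0-2=3
Step 11: prey: 0+0-0=0; pred: 3+0-1=2
Max prey = 49 at step 1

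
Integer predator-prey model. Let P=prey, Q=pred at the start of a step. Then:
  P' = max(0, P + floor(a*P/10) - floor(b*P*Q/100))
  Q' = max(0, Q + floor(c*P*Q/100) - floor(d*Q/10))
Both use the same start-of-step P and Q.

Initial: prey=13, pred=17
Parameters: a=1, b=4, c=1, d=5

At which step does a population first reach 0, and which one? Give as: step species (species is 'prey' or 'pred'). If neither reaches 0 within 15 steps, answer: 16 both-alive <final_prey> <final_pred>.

Step 1: prey: 13+1-8=6; pred: 17+2-8=11
Step 2: prey: 6+0-2=4; pred: 11+0-5=6
Step 3: prey: 4+0-0=4; pred: 6+0-3=3
Step 4: prey: 4+0-0=4; pred: 3+0-1=2
Step 5: prey: 4+0-0=4; pred: 2+0-1=1
Step 6: prey: 4+0-0=4; pred: 1+0-0=1
Steps 7-15: state stable at prey=4, pred=1 (no change)
No extinction within 15 steps

Answer: 16 both-alive 4 1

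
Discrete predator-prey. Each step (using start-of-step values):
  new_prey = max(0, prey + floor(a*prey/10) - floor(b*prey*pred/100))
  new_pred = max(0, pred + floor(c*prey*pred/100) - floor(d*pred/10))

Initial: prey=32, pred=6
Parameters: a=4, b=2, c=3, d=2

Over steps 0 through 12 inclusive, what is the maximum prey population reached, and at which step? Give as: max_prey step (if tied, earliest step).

Step 1: prey: 32+12-3=41; pred: 6+5-1=10
Step 2: prey: 41+16-8=49; pred: 10+12-2=20
Step 3: prey: 49+19-19=49; pred: 20+29-4=45
Step 4: prey: 49+19-44=24; pred: 45+66-9=102
Step 5: prey: 24+9-48=0; pred: 102+73-20=155
Step 6: prey: 0+0-0=0; pred: 155+0-31=124
Step 7: prey: 0+0-0=0; pred: 124+0-24=100
Step 8: prey: 0+0-0=0; pred: 100+0-20=80
Step 9: prey: 0+0-0=0; pred: 80+0-16=64
Step 10: prey: 0+0-0=0; pred: 64+0-12=52
Step 11: prey: 0+0-0=0; pred: 52+0-10=42
Step 12: prey: 0+0-0=0; pred: 42+0-8=34
Max prey = 49 at step 2

Answer: 49 2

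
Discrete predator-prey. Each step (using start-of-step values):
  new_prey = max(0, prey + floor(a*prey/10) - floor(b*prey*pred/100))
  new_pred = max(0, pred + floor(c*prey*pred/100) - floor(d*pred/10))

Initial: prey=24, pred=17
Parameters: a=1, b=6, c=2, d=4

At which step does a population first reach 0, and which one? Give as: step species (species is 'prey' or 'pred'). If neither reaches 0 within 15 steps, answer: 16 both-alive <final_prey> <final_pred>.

Step 1: prey: 24+2-24=2; pred: 17+8-6=19
Step 2: prey: 2+0-2=0; pred: 19+0-7=12
First extinction: prey at step 2

Answer: 2 prey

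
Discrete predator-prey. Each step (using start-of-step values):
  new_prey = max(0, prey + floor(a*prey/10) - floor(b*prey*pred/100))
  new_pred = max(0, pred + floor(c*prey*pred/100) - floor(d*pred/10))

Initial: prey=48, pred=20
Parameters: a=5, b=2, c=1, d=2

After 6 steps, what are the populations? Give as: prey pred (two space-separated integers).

Step 1: prey: 48+24-19=53; pred: 20+9-4=25
Step 2: prey: 53+26-26=53; pred: 25+13-5=33
Step 3: prey: 53+26-34=45; pred: 33+17-6=44
Step 4: prey: 45+22-39=28; pred: 44+19-8=55
Step 5: prey: 28+14-30=12; pred: 55+15-11=59
Step 6: prey: 12+6-14=4; pred: 59+7-11=55

Answer: 4 55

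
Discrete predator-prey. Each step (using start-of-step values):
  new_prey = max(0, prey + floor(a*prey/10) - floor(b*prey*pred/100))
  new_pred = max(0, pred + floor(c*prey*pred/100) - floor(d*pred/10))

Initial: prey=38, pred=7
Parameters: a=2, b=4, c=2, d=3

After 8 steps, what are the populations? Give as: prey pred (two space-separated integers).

Step 1: prey: 38+7-10=35; pred: 7+5-2=10
Step 2: prey: 35+7-14=28; pred: 10+7-3=14
Step 3: prey: 28+5-15=18; pred: 14+7-4=17
Step 4: prey: 18+3-12=9; pred: 17+6-5=18
Step 5: prey: 9+1-6=4; pred: 18+3-5=16
Step 6: prey: 4+0-2=2; pred: 16+1-4=13
Step 7: prey: 2+0-1=1; pred: 13+0-3=10
Step 8: prey: 1+0-0=1; pred: 10+0-3=7

Answer: 1 7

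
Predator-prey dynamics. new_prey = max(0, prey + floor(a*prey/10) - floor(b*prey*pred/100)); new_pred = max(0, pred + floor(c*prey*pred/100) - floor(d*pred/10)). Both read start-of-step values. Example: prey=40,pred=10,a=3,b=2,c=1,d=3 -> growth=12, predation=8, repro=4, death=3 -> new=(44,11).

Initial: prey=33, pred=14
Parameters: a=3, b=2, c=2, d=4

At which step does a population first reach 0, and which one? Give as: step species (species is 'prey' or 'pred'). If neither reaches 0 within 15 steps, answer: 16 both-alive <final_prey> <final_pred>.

Answer: 16 both-alive 17 4

Derivation:
Step 1: prey: 33+9-9=33; pred: 14+9-5=18
Step 2: prey: 33+9-11=31; pred: 18+11-7=22
Step 3: prey: 31+9-13=27; pred: 22+13-8=27
Step 4: prey: 27+8-14=21; pred: 27+14-10=31
Step 5: prey: 21+6-13=14; pred: 31+13-12=32
Step 6: prey: 14+4-8=10; pred: 32+8-12=28
Step 7: prey: 10+3-5=8; pred: 28+5-11=22
Step 8: prey: 8+2-3=7; pred: 22+3-8=17
Step 9: prey: 7+2-2=7; pred: 17+2-6=13
Step 10: prey: 7+2-1=8; pred: 13+1-5=9
Step 11: prey: 8+2-1=9; pred: 9+1-3=7
Step 12: prey: 9+2-1=10; pred: 7+1-2=6
Step 13: prey: 10+3-1=12; pred: 6+1-2=5
Step 14: prey: 12+3-1=14; pred: 5+1-2=4
Step 15: prey: 14+4-1=17; pred: 4+1-1=4
No extinction within 15 steps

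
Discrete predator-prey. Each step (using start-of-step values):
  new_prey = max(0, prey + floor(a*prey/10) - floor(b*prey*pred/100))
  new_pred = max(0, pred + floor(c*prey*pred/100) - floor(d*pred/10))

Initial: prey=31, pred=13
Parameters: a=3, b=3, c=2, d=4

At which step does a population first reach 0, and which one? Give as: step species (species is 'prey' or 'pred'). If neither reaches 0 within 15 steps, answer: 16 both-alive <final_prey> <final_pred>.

Answer: 16 both-alive 31 3

Derivation:
Step 1: prey: 31+9-12=28; pred: 13+8-5=16
Step 2: prey: 28+8-13=23; pred: 16+8-6=18
Step 3: prey: 23+6-12=17; pred: 18+8-7=19
Step 4: prey: 17+5-9=13; pred: 19+6-7=18
Step 5: prey: 13+3-7=9; pred: 18+4-7=15
Step 6: prey: 9+2-4=7; pred: 15+2-6=11
Step 7: prey: 7+2-2=7; pred: 11+1-4=8
Step 8: prey: 7+2-1=8; pred: 8+1-3=6
Step 9: prey: 8+2-1=9; pred: 6+0-2=4
Step 10: prey: 9+2-1=10; pred: 4+0-1=3
Step 11: prey: 10+3-0=13; pred: 3+0-1=2
Step 12: prey: 13+3-0=16; pred: 2+0-0=2
Step 13: prey: 16+4-0=20; pred: 2+0-0=2
Step 14: prey: 20+6-1=25; pred: 2+0-0=2
Step 15: prey: 25+7-1=31; pred: 2+1-0=3
No extinction within 15 steps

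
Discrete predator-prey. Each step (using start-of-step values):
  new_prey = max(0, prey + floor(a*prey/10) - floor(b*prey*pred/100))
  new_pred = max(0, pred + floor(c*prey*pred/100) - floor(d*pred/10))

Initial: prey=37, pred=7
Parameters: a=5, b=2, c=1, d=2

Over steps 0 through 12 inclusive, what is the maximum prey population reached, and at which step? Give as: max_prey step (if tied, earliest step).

Answer: 102 4

Derivation:
Step 1: prey: 37+18-5=50; pred: 7+2-1=8
Step 2: prey: 50+25-8=67; pred: 8+4-1=11
Step 3: prey: 67+33-14=86; pred: 11+7-2=16
Step 4: prey: 86+43-27=102; pred: 16+13-3=26
Step 5: prey: 102+51-53=100; pred: 26+26-5=47
Step 6: prey: 100+50-94=56; pred: 47+47-9=85
Step 7: prey: 56+28-95=0; pred: 85+47-17=115
Step 8: prey: 0+0-0=0; pred: 115+0-23=92
Step 9: prey: 0+0-0=0; pred: 92+0-18=74
Step 10: prey: 0+0-0=0; pred: 74+0-14=60
Step 11: prey: 0+0-0=0; pred: 60+0-12=48
Step 12: prey: 0+0-0=0; pred: 48+0-9=39
Max prey = 102 at step 4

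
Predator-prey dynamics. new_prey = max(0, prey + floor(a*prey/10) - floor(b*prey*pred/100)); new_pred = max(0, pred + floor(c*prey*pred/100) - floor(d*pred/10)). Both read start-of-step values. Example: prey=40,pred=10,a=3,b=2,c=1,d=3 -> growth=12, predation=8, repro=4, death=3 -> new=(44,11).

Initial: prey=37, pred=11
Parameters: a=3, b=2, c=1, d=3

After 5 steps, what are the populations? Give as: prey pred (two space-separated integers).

Step 1: prey: 37+11-8=40; pred: 11+4-3=12
Step 2: prey: 40+12-9=43; pred: 12+4-3=13
Step 3: prey: 43+12-11=44; pred: 13+5-3=15
Step 4: prey: 44+13-13=44; pred: 15+6-4=17
Step 5: prey: 44+13-14=43; pred: 17+7-5=19

Answer: 43 19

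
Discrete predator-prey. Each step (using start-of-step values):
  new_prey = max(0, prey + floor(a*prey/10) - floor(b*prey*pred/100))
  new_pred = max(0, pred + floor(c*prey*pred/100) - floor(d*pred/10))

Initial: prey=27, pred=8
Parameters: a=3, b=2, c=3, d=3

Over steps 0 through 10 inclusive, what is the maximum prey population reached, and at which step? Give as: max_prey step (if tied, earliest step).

Step 1: prey: 27+8-4=31; pred: 8+6-2=12
Step 2: prey: 31+9-7=33; pred: 12+11-3=20
Step 3: prey: 33+9-13=29; pred: 20+19-6=33
Step 4: prey: 29+8-19=18; pred: 33+28-9=52
Step 5: prey: 18+5-18=5; pred: 52+28-15=65
Step 6: prey: 5+1-6=0; pred: 65+9-19=55
Step 7: prey: 0+0-0=0; pred: 55+0-16=39
Step 8: prey: 0+0-0=0; pred: 39+0-11=28
Step 9: prey: 0+0-0=0; pred: 28+0-8=20
Step 10: prey: 0+0-0=0; pred: 20+0-6=14
Max prey = 33 at step 2

Answer: 33 2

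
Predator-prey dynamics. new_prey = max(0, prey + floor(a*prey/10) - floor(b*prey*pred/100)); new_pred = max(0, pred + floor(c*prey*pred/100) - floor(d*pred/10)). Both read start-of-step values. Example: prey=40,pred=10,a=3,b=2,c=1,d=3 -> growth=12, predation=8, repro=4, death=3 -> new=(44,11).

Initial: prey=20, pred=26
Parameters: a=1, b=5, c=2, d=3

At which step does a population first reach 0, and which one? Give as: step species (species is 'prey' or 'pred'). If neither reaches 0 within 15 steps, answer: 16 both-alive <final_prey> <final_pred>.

Step 1: prey: 20+2-26=0; pred: 26+10-7=29
First extinction: prey at step 1

Answer: 1 prey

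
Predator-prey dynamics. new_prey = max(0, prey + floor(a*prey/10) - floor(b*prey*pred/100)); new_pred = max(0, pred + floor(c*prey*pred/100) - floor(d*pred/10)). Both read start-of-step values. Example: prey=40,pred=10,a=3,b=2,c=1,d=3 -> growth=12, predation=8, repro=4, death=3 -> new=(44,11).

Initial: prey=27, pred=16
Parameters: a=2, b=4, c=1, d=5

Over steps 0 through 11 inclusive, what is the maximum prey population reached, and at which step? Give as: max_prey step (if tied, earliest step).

Answer: 33 11

Derivation:
Step 1: prey: 27+5-17=15; pred: 16+4-8=12
Step 2: prey: 15+3-7=11; pred: 12+1-6=7
Step 3: prey: 11+2-3=10; pred: 7+0-3=4
Step 4: prey: 10+2-1=11; pred: 4+0-2=2
Step 5: prey: 11+2-0=13; pred: 2+0-1=1
Step 6: prey: 13+2-0=15; pred: 1+0-0=1
Step 7: prey: 15+3-0=18; pred: 1+0-0=1
Step 8: prey: 18+3-0=21; pred: 1+0-0=1
Step 9: prey: 21+4-0=25; pred: 1+0-0=1
Step 10: prey: 25+5-1=29; pred: 1+0-0=1
Step 11: prey: 29+5-1=33; pred: 1+0-0=1
Max prey = 33 at step 11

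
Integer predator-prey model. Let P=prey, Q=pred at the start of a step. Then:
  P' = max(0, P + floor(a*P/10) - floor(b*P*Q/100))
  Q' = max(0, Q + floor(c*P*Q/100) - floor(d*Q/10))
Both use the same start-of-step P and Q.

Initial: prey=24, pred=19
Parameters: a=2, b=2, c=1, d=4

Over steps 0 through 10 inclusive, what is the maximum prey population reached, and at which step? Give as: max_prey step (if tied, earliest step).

Answer: 31 10

Derivation:
Step 1: prey: 24+4-9=19; pred: 19+4-7=16
Step 2: prey: 19+3-6=16; pred: 16+3-6=13
Step 3: prey: 16+3-4=15; pred: 13+2-5=10
Step 4: prey: 15+3-3=15; pred: 10+1-4=7
Step 5: prey: 15+3-2=16; pred: 7+1-2=6
Step 6: prey: 16+3-1=18; pred: 6+0-2=4
Step 7: prey: 18+3-1=20; pred: 4+0-1=3
Step 8: prey: 20+4-1=23; pred: 3+0-1=2
Step 9: prey: 23+4-0=27; pred: 2+0-0=2
Step 10: prey: 27+5-1=31; pred: 2+0-0=2
Max prey = 31 at step 10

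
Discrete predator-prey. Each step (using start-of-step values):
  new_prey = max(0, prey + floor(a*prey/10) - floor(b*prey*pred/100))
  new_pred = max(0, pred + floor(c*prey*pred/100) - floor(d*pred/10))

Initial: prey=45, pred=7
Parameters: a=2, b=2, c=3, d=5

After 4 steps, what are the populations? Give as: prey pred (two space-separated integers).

Answer: 9 67

Derivation:
Step 1: prey: 45+9-6=48; pred: 7+9-3=13
Step 2: prey: 48+9-12=45; pred: 13+18-6=25
Step 3: prey: 45+9-22=32; pred: 25+33-12=46
Step 4: prey: 32+6-29=9; pred: 46+44-23=67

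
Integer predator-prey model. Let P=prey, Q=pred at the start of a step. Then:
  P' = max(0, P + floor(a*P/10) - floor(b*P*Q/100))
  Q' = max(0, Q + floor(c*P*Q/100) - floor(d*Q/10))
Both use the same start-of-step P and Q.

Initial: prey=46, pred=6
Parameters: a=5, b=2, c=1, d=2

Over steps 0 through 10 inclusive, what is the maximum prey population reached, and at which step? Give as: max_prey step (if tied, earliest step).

Answer: 136 4

Derivation:
Step 1: prey: 46+23-5=64; pred: 6+2-1=7
Step 2: prey: 64+32-8=88; pred: 7+4-1=10
Step 3: prey: 88+44-17=115; pred: 10+8-2=16
Step 4: prey: 115+57-36=136; pred: 16+18-3=31
Step 5: prey: 136+68-84=120; pred: 31+42-6=67
Step 6: prey: 120+60-160=20; pred: 67+80-13=134
Step 7: prey: 20+10-53=0; pred: 134+26-26=134
Step 8: prey: 0+0-0=0; pred: 134+0-26=108
Step 9: prey: 0+0-0=0; pred: 108+0-21=87
Step 10: prey: 0+0-0=0; pred: 87+0-17=70
Max prey = 136 at step 4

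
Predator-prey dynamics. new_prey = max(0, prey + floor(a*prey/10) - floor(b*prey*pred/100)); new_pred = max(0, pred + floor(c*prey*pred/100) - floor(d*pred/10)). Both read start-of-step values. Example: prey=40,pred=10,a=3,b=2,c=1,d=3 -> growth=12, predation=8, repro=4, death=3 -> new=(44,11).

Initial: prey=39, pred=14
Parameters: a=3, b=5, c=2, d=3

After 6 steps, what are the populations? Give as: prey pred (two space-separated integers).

Step 1: prey: 39+11-27=23; pred: 14+10-4=20
Step 2: prey: 23+6-23=6; pred: 20+9-6=23
Step 3: prey: 6+1-6=1; pred: 23+2-6=19
Step 4: prey: 1+0-0=1; pred: 19+0-5=14
Step 5: prey: 1+0-0=1; pred: 14+0-4=10
Step 6: prey: 1+0-0=1; pred: 10+0-3=7

Answer: 1 7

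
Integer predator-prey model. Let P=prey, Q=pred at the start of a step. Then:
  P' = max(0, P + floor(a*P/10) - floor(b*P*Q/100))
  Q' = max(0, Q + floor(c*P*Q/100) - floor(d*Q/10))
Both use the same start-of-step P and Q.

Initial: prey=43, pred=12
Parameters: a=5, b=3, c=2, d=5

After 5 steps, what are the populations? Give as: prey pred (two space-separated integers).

Answer: 3 39

Derivation:
Step 1: prey: 43+21-15=49; pred: 12+10-6=16
Step 2: prey: 49+24-23=50; pred: 16+15-8=23
Step 3: prey: 50+25-34=41; pred: 23+23-11=35
Step 4: prey: 41+20-43=18; pred: 35+28-17=46
Step 5: prey: 18+9-24=3; pred: 46+16-23=39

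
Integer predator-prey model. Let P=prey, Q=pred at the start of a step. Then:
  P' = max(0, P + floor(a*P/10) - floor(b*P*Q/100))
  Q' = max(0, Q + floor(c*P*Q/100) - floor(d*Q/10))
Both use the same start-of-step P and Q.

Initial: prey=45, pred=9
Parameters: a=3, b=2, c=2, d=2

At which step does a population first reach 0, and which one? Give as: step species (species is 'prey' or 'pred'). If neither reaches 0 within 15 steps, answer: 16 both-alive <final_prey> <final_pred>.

Step 1: prey: 45+13-8=50; pred: 9+8-1=16
Step 2: prey: 50+15-16=49; pred: 16+16-3=29
Step 3: prey: 49+14-28=35; pred: 29+28-5=52
Step 4: prey: 35+10-36=9; pred: 52+36-10=78
Step 5: prey: 9+2-14=0; pred: 78+14-15=77
First extinction: prey at step 5

Answer: 5 prey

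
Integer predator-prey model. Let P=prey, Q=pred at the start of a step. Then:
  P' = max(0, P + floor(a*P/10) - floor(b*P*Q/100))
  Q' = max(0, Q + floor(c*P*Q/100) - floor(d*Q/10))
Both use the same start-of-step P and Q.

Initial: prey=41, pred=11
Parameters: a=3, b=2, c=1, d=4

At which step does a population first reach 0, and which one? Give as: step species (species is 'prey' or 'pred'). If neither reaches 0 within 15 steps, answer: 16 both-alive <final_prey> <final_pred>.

Answer: 16 both-alive 22 10

Derivation:
Step 1: prey: 41+12-9=44; pred: 11+4-4=11
Step 2: prey: 44+13-9=48; pred: 11+4-4=11
Step 3: prey: 48+14-10=52; pred: 11+5-4=12
Step 4: prey: 52+15-12=55; pred: 12+6-4=14
Step 5: prey: 55+16-15=56; pred: 14+7-5=16
Step 6: prey: 56+16-17=55; pred: 16+8-6=18
Step 7: prey: 55+16-19=52; pred: 18+9-7=20
Step 8: prey: 52+15-20=47; pred: 20+10-8=22
Step 9: prey: 47+14-20=41; pred: 22+10-8=24
Step 10: prey: 41+12-19=34; pred: 24+9-9=24
Step 11: prey: 34+10-16=28; pred: 24+8-9=23
Step 12: prey: 28+8-12=24; pred: 23+6-9=20
Step 13: prey: 24+7-9=22; pred: 20+4-8=16
Step 14: prey: 22+6-7=21; pred: 16+3-6=13
Step 15: prey: 21+6-5=22; pred: 13+2-5=10
No extinction within 15 steps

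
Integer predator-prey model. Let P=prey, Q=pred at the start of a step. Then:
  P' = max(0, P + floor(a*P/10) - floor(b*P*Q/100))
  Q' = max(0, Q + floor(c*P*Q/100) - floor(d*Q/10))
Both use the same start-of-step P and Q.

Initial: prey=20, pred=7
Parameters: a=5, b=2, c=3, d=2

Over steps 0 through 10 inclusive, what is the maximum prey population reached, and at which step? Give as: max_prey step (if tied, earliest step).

Answer: 44 3

Derivation:
Step 1: prey: 20+10-2=28; pred: 7+4-1=10
Step 2: prey: 28+14-5=37; pred: 10+8-2=16
Step 3: prey: 37+18-11=44; pred: 16+17-3=30
Step 4: prey: 44+22-26=40; pred: 30+39-6=63
Step 5: prey: 40+20-50=10; pred: 63+75-12=126
Step 6: prey: 10+5-25=0; pred: 126+37-25=138
Step 7: prey: 0+0-0=0; pred: 138+0-27=111
Step 8: prey: 0+0-0=0; pred: 111+0-22=89
Step 9: prey: 0+0-0=0; pred: 89+0-17=72
Step 10: prey: 0+0-0=0; pred: 72+0-14=58
Max prey = 44 at step 3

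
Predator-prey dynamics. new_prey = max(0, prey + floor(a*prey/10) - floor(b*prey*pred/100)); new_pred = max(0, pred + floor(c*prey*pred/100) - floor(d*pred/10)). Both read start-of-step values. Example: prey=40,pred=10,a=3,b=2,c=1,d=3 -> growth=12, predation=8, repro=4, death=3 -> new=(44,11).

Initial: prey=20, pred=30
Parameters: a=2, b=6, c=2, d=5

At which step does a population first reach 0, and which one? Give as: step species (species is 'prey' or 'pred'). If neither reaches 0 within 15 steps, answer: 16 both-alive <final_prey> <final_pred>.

Answer: 1 prey

Derivation:
Step 1: prey: 20+4-36=0; pred: 30+12-15=27
First extinction: prey at step 1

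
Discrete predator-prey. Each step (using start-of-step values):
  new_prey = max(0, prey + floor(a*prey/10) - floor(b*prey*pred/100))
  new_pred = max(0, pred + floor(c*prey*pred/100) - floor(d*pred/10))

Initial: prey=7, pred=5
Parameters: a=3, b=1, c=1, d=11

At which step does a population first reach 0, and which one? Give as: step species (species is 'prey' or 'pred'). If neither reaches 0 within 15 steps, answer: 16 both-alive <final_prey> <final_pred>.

Step 1: prey: 7+2-0=9; pred: 5+0-5=0
First extinction: pred at step 1

Answer: 1 pred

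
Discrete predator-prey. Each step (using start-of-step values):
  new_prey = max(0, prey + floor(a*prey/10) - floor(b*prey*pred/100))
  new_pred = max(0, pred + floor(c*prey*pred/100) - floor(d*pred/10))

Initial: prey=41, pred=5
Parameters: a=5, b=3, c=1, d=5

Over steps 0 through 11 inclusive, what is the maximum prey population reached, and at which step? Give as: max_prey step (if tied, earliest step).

Answer: 166 6

Derivation:
Step 1: prey: 41+20-6=55; pred: 5+2-2=5
Step 2: prey: 55+27-8=74; pred: 5+2-2=5
Step 3: prey: 74+37-11=100; pred: 5+3-2=6
Step 4: prey: 100+50-18=132; pred: 6+6-3=9
Step 5: prey: 132+66-35=163; pred: 9+11-4=16
Step 6: prey: 163+81-78=166; pred: 16+26-8=34
Step 7: prey: 166+83-169=80; pred: 34+56-17=73
Step 8: prey: 80+40-175=0; pred: 73+58-36=95
Step 9: prey: 0+0-0=0; pred: 95+0-47=48
Step 10: prey: 0+0-0=0; pred: 48+0-24=24
Step 11: prey: 0+0-0=0; pred: 24+0-12=12
Max prey = 166 at step 6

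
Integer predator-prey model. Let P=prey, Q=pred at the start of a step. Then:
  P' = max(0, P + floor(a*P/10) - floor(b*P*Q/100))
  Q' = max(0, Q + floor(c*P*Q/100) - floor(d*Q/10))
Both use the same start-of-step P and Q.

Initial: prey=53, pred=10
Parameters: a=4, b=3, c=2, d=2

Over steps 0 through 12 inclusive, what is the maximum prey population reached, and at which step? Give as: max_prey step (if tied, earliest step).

Answer: 59 1

Derivation:
Step 1: prey: 53+21-15=59; pred: 10+10-2=18
Step 2: prey: 59+23-31=51; pred: 18+21-3=36
Step 3: prey: 51+20-55=16; pred: 36+36-7=65
Step 4: prey: 16+6-31=0; pred: 65+20-13=72
Step 5: prey: 0+0-0=0; pred: 72+0-14=58
Step 6: prey: 0+0-0=0; pred: 58+0-11=47
Step 7: prey: 0+0-0=0; pred: 47+0-9=38
Step 8: prey: 0+0-0=0; pred: 38+0-7=31
Step 9: prey: 0+0-0=0; pred: 31+0-6=25
Step 10: prey: 0+0-0=0; pred: 25+0-5=20
Step 11: prey: 0+0-0=0; pred: 20+0-4=16
Step 12: prey: 0+0-0=0; pred: 16+0-3=13
Max prey = 59 at step 1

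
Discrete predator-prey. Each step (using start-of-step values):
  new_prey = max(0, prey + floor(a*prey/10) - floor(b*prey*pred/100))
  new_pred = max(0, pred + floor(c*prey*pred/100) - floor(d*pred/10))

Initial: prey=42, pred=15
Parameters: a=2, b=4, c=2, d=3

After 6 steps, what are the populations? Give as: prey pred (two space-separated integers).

Answer: 1 9

Derivation:
Step 1: prey: 42+8-25=25; pred: 15+12-4=23
Step 2: prey: 25+5-23=7; pred: 23+11-6=28
Step 3: prey: 7+1-7=1; pred: 28+3-8=23
Step 4: prey: 1+0-0=1; pred: 23+0-6=17
Step 5: prey: 1+0-0=1; pred: 17+0-5=12
Step 6: prey: 1+0-0=1; pred: 12+0-3=9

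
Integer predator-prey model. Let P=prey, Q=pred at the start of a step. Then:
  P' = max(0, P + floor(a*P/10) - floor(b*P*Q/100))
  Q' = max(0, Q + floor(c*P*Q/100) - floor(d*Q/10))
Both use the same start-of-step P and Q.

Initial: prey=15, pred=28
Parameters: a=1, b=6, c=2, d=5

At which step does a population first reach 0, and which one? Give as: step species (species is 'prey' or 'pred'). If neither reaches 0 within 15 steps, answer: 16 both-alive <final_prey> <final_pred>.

Step 1: prey: 15+1-25=0; pred: 28+8-14=22
First extinction: prey at step 1

Answer: 1 prey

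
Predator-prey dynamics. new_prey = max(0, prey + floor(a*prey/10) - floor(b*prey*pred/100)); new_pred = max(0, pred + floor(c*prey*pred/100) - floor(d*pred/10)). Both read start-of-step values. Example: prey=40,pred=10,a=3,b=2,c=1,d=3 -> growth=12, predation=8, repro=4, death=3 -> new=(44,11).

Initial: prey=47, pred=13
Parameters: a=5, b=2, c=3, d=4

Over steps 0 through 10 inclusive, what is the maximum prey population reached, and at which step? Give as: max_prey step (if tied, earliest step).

Step 1: prey: 47+23-12=58; pred: 13+18-5=26
Step 2: prey: 58+29-30=57; pred: 26+45-10=61
Step 3: prey: 57+28-69=16; pred: 61+104-24=141
Step 4: prey: 16+8-45=0; pred: 141+67-56=152
Step 5: prey: 0+0-0=0; pred: 152+0-60=92
Step 6: prey: 0+0-0=0; pred: 92+0-36=56
Step 7: prey: 0+0-0=0; pred: 56+0-22=34
Step 8: prey: 0+0-0=0; pred: 34+0-13=21
Step 9: prey: 0+0-0=0; pred: 21+0-8=13
Step 10: prey: 0+0-0=0; pred: 13+0-5=8
Max prey = 58 at step 1

Answer: 58 1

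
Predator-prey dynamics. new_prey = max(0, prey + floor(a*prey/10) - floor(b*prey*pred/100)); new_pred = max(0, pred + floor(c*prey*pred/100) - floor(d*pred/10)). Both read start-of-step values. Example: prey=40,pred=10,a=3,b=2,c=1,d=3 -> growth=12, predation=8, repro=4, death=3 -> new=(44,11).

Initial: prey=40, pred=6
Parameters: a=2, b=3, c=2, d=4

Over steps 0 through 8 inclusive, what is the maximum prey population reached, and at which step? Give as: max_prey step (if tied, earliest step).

Step 1: prey: 40+8-7=41; pred: 6+4-2=8
Step 2: prey: 41+8-9=40; pred: 8+6-3=11
Step 3: prey: 40+8-13=35; pred: 11+8-4=15
Step 4: prey: 35+7-15=27; pred: 15+10-6=19
Step 5: prey: 27+5-15=17; pred: 19+10-7=22
Step 6: prey: 17+3-11=9; pred: 22+7-8=21
Step 7: prey: 9+1-5=5; pred: 21+3-8=16
Step 8: prey: 5+1-2=4; pred: 16+1-6=11
Max prey = 41 at step 1

Answer: 41 1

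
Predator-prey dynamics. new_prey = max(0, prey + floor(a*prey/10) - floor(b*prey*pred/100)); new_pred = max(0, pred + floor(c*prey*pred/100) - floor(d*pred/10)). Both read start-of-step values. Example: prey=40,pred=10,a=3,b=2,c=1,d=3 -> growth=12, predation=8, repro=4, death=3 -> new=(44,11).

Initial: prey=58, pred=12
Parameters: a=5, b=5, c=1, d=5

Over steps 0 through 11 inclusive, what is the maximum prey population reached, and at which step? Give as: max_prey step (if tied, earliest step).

Answer: 82 11

Derivation:
Step 1: prey: 58+29-34=53; pred: 12+6-6=12
Step 2: prey: 53+26-31=48; pred: 12+6-6=12
Step 3: prey: 48+24-28=44; pred: 12+5-6=11
Step 4: prey: 44+22-24=42; pred: 11+4-5=10
Step 5: prey: 42+21-21=42; pred: 10+4-5=9
Step 6: prey: 42+21-18=45; pred: 9+3-4=8
Step 7: prey: 45+22-18=49; pred: 8+3-4=7
Step 8: prey: 49+24-17=56; pred: 7+3-3=7
Step 9: prey: 56+28-19=65; pred: 7+3-3=7
Step 10: prey: 65+32-22=75; pred: 7+4-3=8
Step 11: prey: 75+37-30=82; pred: 8+6-4=10
Max prey = 82 at step 11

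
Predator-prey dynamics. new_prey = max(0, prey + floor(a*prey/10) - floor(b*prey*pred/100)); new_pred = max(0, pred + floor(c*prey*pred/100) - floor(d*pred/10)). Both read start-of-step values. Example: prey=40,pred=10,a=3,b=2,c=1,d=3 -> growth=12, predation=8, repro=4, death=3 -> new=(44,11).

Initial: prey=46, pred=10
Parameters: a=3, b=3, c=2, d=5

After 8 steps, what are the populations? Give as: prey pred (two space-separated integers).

Answer: 4 5

Derivation:
Step 1: prey: 46+13-13=46; pred: 10+9-5=14
Step 2: prey: 46+13-19=40; pred: 14+12-7=19
Step 3: prey: 40+12-22=30; pred: 19+15-9=25
Step 4: prey: 30+9-22=17; pred: 25+15-12=28
Step 5: prey: 17+5-14=8; pred: 28+9-14=23
Step 6: prey: 8+2-5=5; pred: 23+3-11=15
Step 7: prey: 5+1-2=4; pred: 15+1-7=9
Step 8: prey: 4+1-1=4; pred: 9+0-4=5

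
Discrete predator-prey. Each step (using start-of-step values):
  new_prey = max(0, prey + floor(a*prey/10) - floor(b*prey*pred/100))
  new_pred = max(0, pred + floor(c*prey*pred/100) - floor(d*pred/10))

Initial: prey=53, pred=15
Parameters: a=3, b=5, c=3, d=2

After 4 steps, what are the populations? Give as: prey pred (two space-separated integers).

Step 1: prey: 53+15-39=29; pred: 15+23-3=35
Step 2: prey: 29+8-50=0; pred: 35+30-7=58
Step 3: prey: 0+0-0=0; pred: 58+0-11=47
Step 4: prey: 0+0-0=0; pred: 47+0-9=38

Answer: 0 38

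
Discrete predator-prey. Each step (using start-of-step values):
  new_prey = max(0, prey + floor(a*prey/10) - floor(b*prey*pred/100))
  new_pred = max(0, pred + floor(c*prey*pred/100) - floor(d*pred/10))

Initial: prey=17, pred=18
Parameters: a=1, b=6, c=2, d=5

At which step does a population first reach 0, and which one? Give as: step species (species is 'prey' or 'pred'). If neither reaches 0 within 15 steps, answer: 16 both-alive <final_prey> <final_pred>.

Step 1: prey: 17+1-18=0; pred: 18+6-9=15
First extinction: prey at step 1

Answer: 1 prey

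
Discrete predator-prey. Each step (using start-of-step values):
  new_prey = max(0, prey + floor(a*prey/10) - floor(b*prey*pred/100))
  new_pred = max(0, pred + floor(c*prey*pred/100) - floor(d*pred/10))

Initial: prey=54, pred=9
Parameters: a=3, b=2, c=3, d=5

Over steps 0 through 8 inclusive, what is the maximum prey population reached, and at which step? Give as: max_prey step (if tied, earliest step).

Answer: 61 1

Derivation:
Step 1: prey: 54+16-9=61; pred: 9+14-4=19
Step 2: prey: 61+18-23=56; pred: 19+34-9=44
Step 3: prey: 56+16-49=23; pred: 44+73-22=95
Step 4: prey: 23+6-43=0; pred: 95+65-47=113
Step 5: prey: 0+0-0=0; pred: 113+0-56=57
Step 6: prey: 0+0-0=0; pred: 57+0-28=29
Step 7: prey: 0+0-0=0; pred: 29+0-14=15
Step 8: prey: 0+0-0=0; pred: 15+0-7=8
Max prey = 61 at step 1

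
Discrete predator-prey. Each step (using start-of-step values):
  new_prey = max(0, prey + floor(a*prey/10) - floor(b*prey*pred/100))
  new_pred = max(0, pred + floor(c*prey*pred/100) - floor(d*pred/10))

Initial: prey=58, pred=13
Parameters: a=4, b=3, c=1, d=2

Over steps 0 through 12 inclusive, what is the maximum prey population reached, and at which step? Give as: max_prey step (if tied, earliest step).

Step 1: prey: 58+23-22=59; pred: 13+7-2=18
Step 2: prey: 59+23-31=51; pred: 18+10-3=25
Step 3: prey: 51+20-38=33; pred: 25+12-5=32
Step 4: prey: 33+13-31=15; pred: 32+10-6=36
Step 5: prey: 15+6-16=5; pred: 36+5-7=34
Step 6: prey: 5+2-5=2; pred: 34+1-6=29
Step 7: prey: 2+0-1=1; pred: 29+0-5=24
Step 8: prey: 1+0-0=1; pred: 24+0-4=20
Step 9: prey: 1+0-0=1; pred: 20+0-4=16
Step 10: prey: 1+0-0=1; pred: 16+0-3=13
Step 11: prey: 1+0-0=1; pred: 13+0-2=11
Step 12: prey: 1+0-0=1; pred: 11+0-2=9
Max prey = 59 at step 1

Answer: 59 1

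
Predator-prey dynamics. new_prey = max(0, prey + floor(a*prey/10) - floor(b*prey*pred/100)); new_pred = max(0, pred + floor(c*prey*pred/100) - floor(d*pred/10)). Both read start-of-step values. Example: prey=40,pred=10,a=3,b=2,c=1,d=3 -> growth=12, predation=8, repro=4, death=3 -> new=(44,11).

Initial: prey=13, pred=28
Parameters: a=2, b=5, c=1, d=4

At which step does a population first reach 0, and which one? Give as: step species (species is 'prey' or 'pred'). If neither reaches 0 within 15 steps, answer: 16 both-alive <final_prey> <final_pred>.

Answer: 1 prey

Derivation:
Step 1: prey: 13+2-18=0; pred: 28+3-11=20
First extinction: prey at step 1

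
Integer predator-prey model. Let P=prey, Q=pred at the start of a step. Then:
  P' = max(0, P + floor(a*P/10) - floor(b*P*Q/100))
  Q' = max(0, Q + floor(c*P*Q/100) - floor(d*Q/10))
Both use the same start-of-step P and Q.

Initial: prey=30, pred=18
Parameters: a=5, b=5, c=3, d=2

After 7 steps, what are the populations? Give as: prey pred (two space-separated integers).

Step 1: prey: 30+15-27=18; pred: 18+16-3=31
Step 2: prey: 18+9-27=0; pred: 31+16-6=41
Step 3: prey: 0+0-0=0; pred: 41+0-8=33
Step 4: prey: 0+0-0=0; pred: 33+0-6=27
Step 5: prey: 0+0-0=0; pred: 27+0-5=22
Step 6: prey: 0+0-0=0; pred: 22+0-4=18
Step 7: prey: 0+0-0=0; pred: 18+0-3=15

Answer: 0 15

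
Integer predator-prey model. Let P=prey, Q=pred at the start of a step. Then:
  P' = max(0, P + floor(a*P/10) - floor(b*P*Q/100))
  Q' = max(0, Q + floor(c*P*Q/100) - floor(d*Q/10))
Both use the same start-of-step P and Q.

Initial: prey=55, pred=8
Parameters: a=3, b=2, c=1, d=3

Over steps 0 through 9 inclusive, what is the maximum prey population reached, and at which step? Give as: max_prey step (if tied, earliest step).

Step 1: prey: 55+16-8=63; pred: 8+4-2=10
Step 2: prey: 63+18-12=69; pred: 10+6-3=13
Step 3: prey: 69+20-17=72; pred: 13+8-3=18
Step 4: prey: 72+21-25=68; pred: 18+12-5=25
Step 5: prey: 68+20-34=54; pred: 25+17-7=35
Step 6: prey: 54+16-37=33; pred: 35+18-10=43
Step 7: prey: 33+9-28=14; pred: 43+14-12=45
Step 8: prey: 14+4-12=6; pred: 45+6-13=38
Step 9: prey: 6+1-4=3; pred: 38+2-11=29
Max prey = 72 at step 3

Answer: 72 3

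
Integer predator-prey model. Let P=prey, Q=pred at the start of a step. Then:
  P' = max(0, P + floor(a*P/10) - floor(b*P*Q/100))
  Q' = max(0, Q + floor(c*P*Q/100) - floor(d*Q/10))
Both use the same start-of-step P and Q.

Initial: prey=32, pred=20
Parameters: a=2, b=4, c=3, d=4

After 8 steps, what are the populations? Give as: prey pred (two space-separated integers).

Step 1: prey: 32+6-25=13; pred: 20+19-8=31
Step 2: prey: 13+2-16=0; pred: 31+12-12=31
Step 3: prey: 0+0-0=0; pred: 31+0-12=19
Step 4: prey: 0+0-0=0; pred: 19+0-7=12
Step 5: prey: 0+0-0=0; pred: 12+0-4=8
Step 6: prey: 0+0-0=0; pred: 8+0-3=5
Step 7: prey: 0+0-0=0; pred: 5+0-2=3
Step 8: prey: 0+0-0=0; pred: 3+0-1=2

Answer: 0 2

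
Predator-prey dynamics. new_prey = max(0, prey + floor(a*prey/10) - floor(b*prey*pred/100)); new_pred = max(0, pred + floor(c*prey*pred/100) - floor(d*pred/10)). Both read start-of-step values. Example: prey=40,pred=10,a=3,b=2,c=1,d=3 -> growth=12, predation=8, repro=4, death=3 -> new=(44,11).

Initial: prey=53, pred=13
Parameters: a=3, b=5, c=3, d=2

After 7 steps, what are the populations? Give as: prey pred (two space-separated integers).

Answer: 0 20

Derivation:
Step 1: prey: 53+15-34=34; pred: 13+20-2=31
Step 2: prey: 34+10-52=0; pred: 31+31-6=56
Step 3: prey: 0+0-0=0; pred: 56+0-11=45
Step 4: prey: 0+0-0=0; pred: 45+0-9=36
Step 5: prey: 0+0-0=0; pred: 36+0-7=29
Step 6: prey: 0+0-0=0; pred: 29+0-5=24
Step 7: prey: 0+0-0=0; pred: 24+0-4=20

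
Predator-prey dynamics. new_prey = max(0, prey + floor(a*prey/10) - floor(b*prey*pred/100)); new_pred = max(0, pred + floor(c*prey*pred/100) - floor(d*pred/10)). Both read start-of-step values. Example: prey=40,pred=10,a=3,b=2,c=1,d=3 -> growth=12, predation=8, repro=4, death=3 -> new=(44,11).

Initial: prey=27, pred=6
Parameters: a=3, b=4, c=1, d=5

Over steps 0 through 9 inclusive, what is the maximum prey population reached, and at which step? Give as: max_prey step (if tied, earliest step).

Step 1: prey: 27+8-6=29; pred: 6+1-3=4
Step 2: prey: 29+8-4=33; pred: 4+1-2=3
Step 3: prey: 33+9-3=39; pred: 3+0-1=2
Step 4: prey: 39+11-3=47; pred: 2+0-1=1
Step 5: prey: 47+14-1=60; pred: 1+0-0=1
Step 6: prey: 60+18-2=76; pred: 1+0-0=1
Step 7: prey: 76+22-3=95; pred: 1+0-0=1
Step 8: prey: 95+28-3=120; pred: 1+0-0=1
Step 9: prey: 120+36-4=152; pred: 1+1-0=2
Max prey = 152 at step 9

Answer: 152 9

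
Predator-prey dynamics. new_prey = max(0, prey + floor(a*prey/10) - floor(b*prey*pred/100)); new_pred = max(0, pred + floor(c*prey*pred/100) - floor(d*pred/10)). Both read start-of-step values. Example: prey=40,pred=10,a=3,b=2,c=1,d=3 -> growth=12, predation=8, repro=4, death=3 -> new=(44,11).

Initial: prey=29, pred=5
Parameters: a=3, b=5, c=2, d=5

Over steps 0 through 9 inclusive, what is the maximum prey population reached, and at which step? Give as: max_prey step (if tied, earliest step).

Answer: 32 2

Derivation:
Step 1: prey: 29+8-7=30; pred: 5+2-2=5
Step 2: prey: 30+9-7=32; pred: 5+3-2=6
Step 3: prey: 32+9-9=32; pred: 6+3-3=6
Step 4: prey: 32+9-9=32; pred: 6+3-3=6
Step 5: prey: 32+9-9=32; pred: 6+3-3=6
Step 6: prey: 32+9-9=32; pred: 6+3-3=6
Step 7: prey: 32+9-9=32; pred: 6+3-3=6
Step 8: prey: 32+9-9=32; pred: 6+3-3=6
Step 9: prey: 32+9-9=32; pred: 6+3-3=6
Max prey = 32 at step 2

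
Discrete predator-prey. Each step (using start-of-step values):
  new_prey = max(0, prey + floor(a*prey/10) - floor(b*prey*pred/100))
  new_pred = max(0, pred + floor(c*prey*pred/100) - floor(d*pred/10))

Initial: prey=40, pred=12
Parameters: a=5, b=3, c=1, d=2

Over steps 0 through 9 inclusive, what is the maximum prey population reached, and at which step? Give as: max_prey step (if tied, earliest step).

Answer: 50 2

Derivation:
Step 1: prey: 40+20-14=46; pred: 12+4-2=14
Step 2: prey: 46+23-19=50; pred: 14+6-2=18
Step 3: prey: 50+25-27=48; pred: 18+9-3=24
Step 4: prey: 48+24-34=38; pred: 24+11-4=31
Step 5: prey: 38+19-35=22; pred: 31+11-6=36
Step 6: prey: 22+11-23=10; pred: 36+7-7=36
Step 7: prey: 10+5-10=5; pred: 36+3-7=32
Step 8: prey: 5+2-4=3; pred: 32+1-6=27
Step 9: prey: 3+1-2=2; pred: 27+0-5=22
Max prey = 50 at step 2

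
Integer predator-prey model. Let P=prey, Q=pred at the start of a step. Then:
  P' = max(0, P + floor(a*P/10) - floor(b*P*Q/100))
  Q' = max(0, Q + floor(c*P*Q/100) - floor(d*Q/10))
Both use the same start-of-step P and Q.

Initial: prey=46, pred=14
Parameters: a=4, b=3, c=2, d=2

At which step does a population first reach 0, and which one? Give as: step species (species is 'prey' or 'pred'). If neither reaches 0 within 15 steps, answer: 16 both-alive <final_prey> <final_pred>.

Step 1: prey: 46+18-19=45; pred: 14+12-2=24
Step 2: prey: 45+18-32=31; pred: 24+21-4=41
Step 3: prey: 31+12-38=5; pred: 41+25-8=58
Step 4: prey: 5+2-8=0; pred: 58+5-11=52
First extinction: prey at step 4

Answer: 4 prey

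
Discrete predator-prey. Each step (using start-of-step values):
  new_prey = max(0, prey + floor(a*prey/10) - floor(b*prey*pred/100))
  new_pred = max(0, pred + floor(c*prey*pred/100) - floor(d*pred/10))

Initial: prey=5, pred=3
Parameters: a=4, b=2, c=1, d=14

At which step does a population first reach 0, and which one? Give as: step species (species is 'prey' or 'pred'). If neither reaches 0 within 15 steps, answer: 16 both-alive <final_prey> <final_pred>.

Answer: 1 pred

Derivation:
Step 1: prey: 5+2-0=7; pred: 3+0-4=0
First extinction: pred at step 1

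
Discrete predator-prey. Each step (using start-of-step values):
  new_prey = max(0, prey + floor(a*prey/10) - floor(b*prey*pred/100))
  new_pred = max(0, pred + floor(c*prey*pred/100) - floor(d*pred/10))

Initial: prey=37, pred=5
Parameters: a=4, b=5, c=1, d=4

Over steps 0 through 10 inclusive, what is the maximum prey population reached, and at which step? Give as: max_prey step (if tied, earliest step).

Step 1: prey: 37+14-9=42; pred: 5+1-2=4
Step 2: prey: 42+16-8=50; pred: 4+1-1=4
Step 3: prey: 50+20-10=60; pred: 4+2-1=5
Step 4: prey: 60+24-15=69; pred: 5+3-2=6
Step 5: prey: 69+27-20=76; pred: 6+4-2=8
Step 6: prey: 76+30-30=76; pred: 8+6-3=11
Step 7: prey: 76+30-41=65; pred: 11+8-4=15
Step 8: prey: 65+26-48=43; pred: 15+9-6=18
Step 9: prey: 43+17-38=22; pred: 18+7-7=18
Step 10: prey: 22+8-19=11; pred: 18+3-7=14
Max prey = 76 at step 5

Answer: 76 5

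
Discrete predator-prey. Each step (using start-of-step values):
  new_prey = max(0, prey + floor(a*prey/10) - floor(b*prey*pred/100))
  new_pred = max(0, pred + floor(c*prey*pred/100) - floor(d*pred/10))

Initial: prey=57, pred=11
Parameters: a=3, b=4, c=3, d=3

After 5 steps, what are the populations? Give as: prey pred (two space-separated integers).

Answer: 0 31

Derivation:
Step 1: prey: 57+17-25=49; pred: 11+18-3=26
Step 2: prey: 49+14-50=13; pred: 26+38-7=57
Step 3: prey: 13+3-29=0; pred: 57+22-17=62
Step 4: prey: 0+0-0=0; pred: 62+0-18=44
Step 5: prey: 0+0-0=0; pred: 44+0-13=31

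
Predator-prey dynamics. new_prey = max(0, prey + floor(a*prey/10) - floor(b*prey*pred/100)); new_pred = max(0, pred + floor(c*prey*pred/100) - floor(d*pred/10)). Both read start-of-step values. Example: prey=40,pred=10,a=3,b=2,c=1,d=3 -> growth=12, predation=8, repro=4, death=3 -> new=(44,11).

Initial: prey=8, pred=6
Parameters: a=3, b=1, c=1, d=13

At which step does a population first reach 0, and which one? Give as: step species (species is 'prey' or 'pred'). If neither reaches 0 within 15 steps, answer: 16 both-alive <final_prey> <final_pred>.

Answer: 1 pred

Derivation:
Step 1: prey: 8+2-0=10; pred: 6+0-7=0
First extinction: pred at step 1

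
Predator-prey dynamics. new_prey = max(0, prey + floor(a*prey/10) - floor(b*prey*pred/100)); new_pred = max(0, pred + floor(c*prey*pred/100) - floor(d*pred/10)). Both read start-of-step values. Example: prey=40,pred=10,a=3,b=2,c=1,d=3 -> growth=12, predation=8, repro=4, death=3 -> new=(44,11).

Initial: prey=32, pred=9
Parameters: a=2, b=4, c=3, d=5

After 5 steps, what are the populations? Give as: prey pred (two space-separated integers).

Step 1: prey: 32+6-11=27; pred: 9+8-4=13
Step 2: prey: 27+5-14=18; pred: 13+10-6=17
Step 3: prey: 18+3-12=9; pred: 17+9-8=18
Step 4: prey: 9+1-6=4; pred: 18+4-9=13
Step 5: prey: 4+0-2=2; pred: 13+1-6=8

Answer: 2 8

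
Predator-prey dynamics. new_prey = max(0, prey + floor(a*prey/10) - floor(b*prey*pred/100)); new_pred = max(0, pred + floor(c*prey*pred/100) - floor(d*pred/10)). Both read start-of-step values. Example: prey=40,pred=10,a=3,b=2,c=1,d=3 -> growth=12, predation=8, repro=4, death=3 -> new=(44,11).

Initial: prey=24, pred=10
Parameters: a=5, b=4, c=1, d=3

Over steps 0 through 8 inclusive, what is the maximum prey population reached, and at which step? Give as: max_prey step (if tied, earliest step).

Answer: 48 7

Derivation:
Step 1: prey: 24+12-9=27; pred: 10+2-3=9
Step 2: prey: 27+13-9=31; pred: 9+2-2=9
Step 3: prey: 31+15-11=35; pred: 9+2-2=9
Step 4: prey: 35+17-12=40; pred: 9+3-2=10
Step 5: prey: 40+20-16=44; pred: 10+4-3=11
Step 6: prey: 44+22-19=47; pred: 11+4-3=12
Step 7: prey: 47+23-22=48; pred: 12+5-3=14
Step 8: prey: 48+24-26=46; pred: 14+6-4=16
Max prey = 48 at step 7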